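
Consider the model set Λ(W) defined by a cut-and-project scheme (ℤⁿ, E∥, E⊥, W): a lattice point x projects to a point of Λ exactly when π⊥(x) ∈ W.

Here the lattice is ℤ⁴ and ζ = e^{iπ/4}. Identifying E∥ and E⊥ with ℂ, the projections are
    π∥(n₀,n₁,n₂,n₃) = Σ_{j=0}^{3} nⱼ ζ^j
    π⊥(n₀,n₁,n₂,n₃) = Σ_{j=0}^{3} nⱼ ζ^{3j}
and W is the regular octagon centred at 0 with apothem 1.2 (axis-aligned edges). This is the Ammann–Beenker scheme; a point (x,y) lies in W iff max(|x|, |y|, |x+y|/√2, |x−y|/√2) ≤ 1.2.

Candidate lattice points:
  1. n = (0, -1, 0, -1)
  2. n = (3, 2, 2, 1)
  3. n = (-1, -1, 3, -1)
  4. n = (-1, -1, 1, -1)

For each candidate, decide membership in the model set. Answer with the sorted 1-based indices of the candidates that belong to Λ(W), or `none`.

none

Internal map: ζ^{3j} for j=0..3 gives (1,0), (−√2/2,√2/2), (0,−1), (√2/2,√2/2).
candidate 1: n = (0, -1, 0, -1) → π⊥ ≈ (+0.00000, -1.41421); max(|x|,|y|,|x±y|/√2) = 1.41421 > 1.2 ⇒ ∉ W
candidate 2: n = (3, 2, 2, 1) → π⊥ ≈ (+2.29289, +0.12132); max(|x|,|y|,|x±y|/√2) = 2.29289 > 1.2 ⇒ ∉ W
candidate 3: n = (-1, -1, 3, -1) → π⊥ ≈ (-1.00000, -4.41421); max(|x|,|y|,|x±y|/√2) = 4.41421 > 1.2 ⇒ ∉ W
candidate 4: n = (-1, -1, 1, -1) → π⊥ ≈ (-1.00000, -2.41421); max(|x|,|y|,|x±y|/√2) = 2.41421 > 1.2 ⇒ ∉ W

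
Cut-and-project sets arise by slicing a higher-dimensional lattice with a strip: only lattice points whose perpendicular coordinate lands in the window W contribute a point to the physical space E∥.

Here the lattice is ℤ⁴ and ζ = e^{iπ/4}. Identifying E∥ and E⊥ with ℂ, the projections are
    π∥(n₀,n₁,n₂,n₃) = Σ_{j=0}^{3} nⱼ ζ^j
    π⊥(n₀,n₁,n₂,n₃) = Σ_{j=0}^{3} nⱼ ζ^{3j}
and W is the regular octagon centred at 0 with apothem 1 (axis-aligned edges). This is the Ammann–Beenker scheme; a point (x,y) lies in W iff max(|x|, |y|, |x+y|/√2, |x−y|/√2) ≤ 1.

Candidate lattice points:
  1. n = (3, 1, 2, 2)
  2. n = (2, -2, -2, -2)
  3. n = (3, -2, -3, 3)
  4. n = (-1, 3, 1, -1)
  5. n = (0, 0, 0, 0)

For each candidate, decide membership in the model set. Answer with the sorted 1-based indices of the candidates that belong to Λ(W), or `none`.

Internal map: ζ^{3j} for j=0..3 gives (1,0), (−√2/2,√2/2), (0,−1), (√2/2,√2/2).
candidate 1: n = (3, 1, 2, 2) → π⊥ ≈ (+3.7071, +0.1213); max(|x|,|y|,|x±y|/√2) = 3.7071 > 1 ⇒ ∉ W
candidate 2: n = (2, -2, -2, -2) → π⊥ ≈ (+2.0000, -0.8284); max(|x|,|y|,|x±y|/√2) = 2.0000 > 1 ⇒ ∉ W
candidate 3: n = (3, -2, -3, 3) → π⊥ ≈ (+6.5355, +3.7071); max(|x|,|y|,|x±y|/√2) = 7.2426 > 1 ⇒ ∉ W
candidate 4: n = (-1, 3, 1, -1) → π⊥ ≈ (-3.8284, +0.4142); max(|x|,|y|,|x±y|/√2) = 3.8284 > 1 ⇒ ∉ W
candidate 5: n = (0, 0, 0, 0) → π⊥ ≈ (+0.0000, +0.0000); max(|x|,|y|,|x±y|/√2) = 0.0000 ≤ 1 ⇒ ∈ W

5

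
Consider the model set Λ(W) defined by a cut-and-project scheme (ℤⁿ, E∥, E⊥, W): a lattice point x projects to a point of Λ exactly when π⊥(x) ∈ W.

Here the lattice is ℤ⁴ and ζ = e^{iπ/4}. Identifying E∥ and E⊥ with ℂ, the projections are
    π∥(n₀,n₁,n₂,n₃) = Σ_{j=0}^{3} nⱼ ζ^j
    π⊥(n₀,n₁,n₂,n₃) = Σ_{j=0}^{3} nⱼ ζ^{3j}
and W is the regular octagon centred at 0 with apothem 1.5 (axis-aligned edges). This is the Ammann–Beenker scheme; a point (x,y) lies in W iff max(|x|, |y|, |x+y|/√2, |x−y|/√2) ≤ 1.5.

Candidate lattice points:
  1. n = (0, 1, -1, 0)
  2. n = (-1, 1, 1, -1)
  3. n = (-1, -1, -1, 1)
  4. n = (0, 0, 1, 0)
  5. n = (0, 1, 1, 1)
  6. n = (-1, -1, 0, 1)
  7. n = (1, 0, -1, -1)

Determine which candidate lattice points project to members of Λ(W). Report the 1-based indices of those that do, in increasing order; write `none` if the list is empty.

3, 4, 5, 6, 7

With ζ = e^{iπ/4} the internal vectors are ζ^0,ζ^3,ζ^6,ζ^9.
#1 (0, 1, -1, 0): internal (-0.70711, 1.70711); octagon support 1.70711 vs apothem 1.5 → ∉ W
#2 (-1, 1, 1, -1): internal (-2.41421, -1.00000); octagon support 2.41421 vs apothem 1.5 → ∉ W
#3 (-1, -1, -1, 1): internal (0.41421, 1.00000); octagon support 1.00000 vs apothem 1.5 → ∈ W
#4 (0, 0, 1, 0): internal (0.00000, -1.00000); octagon support 1.00000 vs apothem 1.5 → ∈ W
#5 (0, 1, 1, 1): internal (0.00000, 0.41421); octagon support 0.41421 vs apothem 1.5 → ∈ W
#6 (-1, -1, 0, 1): internal (0.41421, 0.00000); octagon support 0.41421 vs apothem 1.5 → ∈ W
#7 (1, 0, -1, -1): internal (0.29289, 0.29289); octagon support 0.41421 vs apothem 1.5 → ∈ W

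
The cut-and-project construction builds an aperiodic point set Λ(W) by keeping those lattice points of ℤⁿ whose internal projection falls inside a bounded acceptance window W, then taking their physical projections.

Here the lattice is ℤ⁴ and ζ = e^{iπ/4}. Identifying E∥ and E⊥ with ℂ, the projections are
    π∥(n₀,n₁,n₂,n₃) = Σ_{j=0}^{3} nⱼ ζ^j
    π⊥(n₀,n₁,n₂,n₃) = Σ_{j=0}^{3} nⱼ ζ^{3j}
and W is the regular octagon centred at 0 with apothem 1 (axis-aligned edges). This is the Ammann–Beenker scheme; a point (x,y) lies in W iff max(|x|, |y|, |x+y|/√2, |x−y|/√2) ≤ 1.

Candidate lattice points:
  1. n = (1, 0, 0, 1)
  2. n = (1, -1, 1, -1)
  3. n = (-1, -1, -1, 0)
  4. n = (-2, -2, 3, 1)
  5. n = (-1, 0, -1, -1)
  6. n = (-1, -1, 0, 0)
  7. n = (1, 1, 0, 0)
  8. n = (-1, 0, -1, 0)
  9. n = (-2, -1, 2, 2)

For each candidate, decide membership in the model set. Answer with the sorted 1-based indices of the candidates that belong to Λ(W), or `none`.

With ζ = e^{iπ/4} the internal vectors are ζ^0,ζ^3,ζ^6,ζ^9.
#1 (1, 0, 0, 1): internal (1.7071, 0.7071); octagon support 1.7071 vs apothem 1 → ∉ W
#2 (1, -1, 1, -1): internal (1.0000, -2.4142); octagon support 2.4142 vs apothem 1 → ∉ W
#3 (-1, -1, -1, 0): internal (-0.2929, 0.2929); octagon support 0.4142 vs apothem 1 → ∈ W
#4 (-2, -2, 3, 1): internal (0.1213, -3.7071); octagon support 3.7071 vs apothem 1 → ∉ W
#5 (-1, 0, -1, -1): internal (-1.7071, 0.2929); octagon support 1.7071 vs apothem 1 → ∉ W
#6 (-1, -1, 0, 0): internal (-0.2929, -0.7071); octagon support 0.7071 vs apothem 1 → ∈ W
#7 (1, 1, 0, 0): internal (0.2929, 0.7071); octagon support 0.7071 vs apothem 1 → ∈ W
#8 (-1, 0, -1, 0): internal (-1.0000, 1.0000); octagon support 1.4142 vs apothem 1 → ∉ W
#9 (-2, -1, 2, 2): internal (0.1213, -1.2929); octagon support 1.2929 vs apothem 1 → ∉ W

3, 6, 7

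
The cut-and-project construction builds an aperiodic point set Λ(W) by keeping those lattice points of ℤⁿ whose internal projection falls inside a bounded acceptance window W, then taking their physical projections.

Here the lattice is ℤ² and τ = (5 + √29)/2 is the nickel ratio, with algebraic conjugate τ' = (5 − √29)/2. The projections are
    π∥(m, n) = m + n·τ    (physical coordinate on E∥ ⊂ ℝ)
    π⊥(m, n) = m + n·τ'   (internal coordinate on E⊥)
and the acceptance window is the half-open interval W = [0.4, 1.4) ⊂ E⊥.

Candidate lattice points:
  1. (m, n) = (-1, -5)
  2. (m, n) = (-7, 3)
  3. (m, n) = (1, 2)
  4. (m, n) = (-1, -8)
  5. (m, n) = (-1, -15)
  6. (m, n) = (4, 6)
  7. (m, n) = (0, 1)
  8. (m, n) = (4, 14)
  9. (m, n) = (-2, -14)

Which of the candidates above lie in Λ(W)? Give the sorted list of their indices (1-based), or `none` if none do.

τ' = (5−√29)/2 ≈ -0.19258.
[1] lift (-1,-5): star map gives -0.03709; window check 0.4 ≤ -0.03709 < 1.4 is false → out
[2] lift (-7,3): star map gives -7.57775; window check 0.4 ≤ -7.57775 < 1.4 is false → out
[3] lift (1,2): star map gives 0.61484; window check 0.4 ≤ 0.61484 < 1.4 is true → IN Λ
[4] lift (-1,-8): star map gives 0.54066; window check 0.4 ≤ 0.54066 < 1.4 is true → IN Λ
[5] lift (-1,-15): star map gives 1.88874; window check 0.4 ≤ 1.88874 < 1.4 is false → out
[6] lift (4,6): star map gives 2.84451; window check 0.4 ≤ 2.84451 < 1.4 is false → out
[7] lift (0,1): star map gives -0.19258; window check 0.4 ≤ -0.19258 < 1.4 is false → out
[8] lift (4,14): star map gives 1.30385; window check 0.4 ≤ 1.30385 < 1.4 is true → IN Λ
[9] lift (-2,-14): star map gives 0.69615; window check 0.4 ≤ 0.69615 < 1.4 is true → IN Λ

3, 4, 8, 9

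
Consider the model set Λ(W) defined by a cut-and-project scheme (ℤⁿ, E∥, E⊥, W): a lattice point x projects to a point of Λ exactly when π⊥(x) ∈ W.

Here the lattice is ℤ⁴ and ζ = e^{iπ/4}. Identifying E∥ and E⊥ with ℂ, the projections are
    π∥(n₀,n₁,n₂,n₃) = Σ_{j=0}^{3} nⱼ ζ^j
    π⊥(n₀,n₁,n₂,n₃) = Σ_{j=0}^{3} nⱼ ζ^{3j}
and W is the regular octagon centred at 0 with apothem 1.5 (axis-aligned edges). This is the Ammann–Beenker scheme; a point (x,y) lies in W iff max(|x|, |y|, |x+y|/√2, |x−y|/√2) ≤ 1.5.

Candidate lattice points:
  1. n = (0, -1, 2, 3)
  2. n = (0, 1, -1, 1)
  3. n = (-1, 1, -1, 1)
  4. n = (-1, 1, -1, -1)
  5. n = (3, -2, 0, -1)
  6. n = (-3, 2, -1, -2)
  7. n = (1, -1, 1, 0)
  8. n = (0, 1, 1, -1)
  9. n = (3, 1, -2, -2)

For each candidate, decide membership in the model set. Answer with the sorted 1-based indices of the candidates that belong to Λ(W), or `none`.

With ζ = e^{iπ/4} the internal vectors are ζ^0,ζ^3,ζ^6,ζ^9.
candidate 1: n = (0, -1, 2, 3) → π⊥ ≈ (+2.8284, -0.5858); max(|x|,|y|,|x±y|/√2) = 2.8284 > 1.5 ⇒ ∉ W
candidate 2: n = (0, 1, -1, 1) → π⊥ ≈ (+0.0000, +2.4142); max(|x|,|y|,|x±y|/√2) = 2.4142 > 1.5 ⇒ ∉ W
candidate 3: n = (-1, 1, -1, 1) → π⊥ ≈ (-1.0000, +2.4142); max(|x|,|y|,|x±y|/√2) = 2.4142 > 1.5 ⇒ ∉ W
candidate 4: n = (-1, 1, -1, -1) → π⊥ ≈ (-2.4142, +1.0000); max(|x|,|y|,|x±y|/√2) = 2.4142 > 1.5 ⇒ ∉ W
candidate 5: n = (3, -2, 0, -1) → π⊥ ≈ (+3.7071, -2.1213); max(|x|,|y|,|x±y|/√2) = 4.1213 > 1.5 ⇒ ∉ W
candidate 6: n = (-3, 2, -1, -2) → π⊥ ≈ (-5.8284, +1.0000); max(|x|,|y|,|x±y|/√2) = 5.8284 > 1.5 ⇒ ∉ W
candidate 7: n = (1, -1, 1, 0) → π⊥ ≈ (+1.7071, -1.7071); max(|x|,|y|,|x±y|/√2) = 2.4142 > 1.5 ⇒ ∉ W
candidate 8: n = (0, 1, 1, -1) → π⊥ ≈ (-1.4142, -1.0000); max(|x|,|y|,|x±y|/√2) = 1.7071 > 1.5 ⇒ ∉ W
candidate 9: n = (3, 1, -2, -2) → π⊥ ≈ (+0.8787, +1.2929); max(|x|,|y|,|x±y|/√2) = 1.5355 > 1.5 ⇒ ∉ W

none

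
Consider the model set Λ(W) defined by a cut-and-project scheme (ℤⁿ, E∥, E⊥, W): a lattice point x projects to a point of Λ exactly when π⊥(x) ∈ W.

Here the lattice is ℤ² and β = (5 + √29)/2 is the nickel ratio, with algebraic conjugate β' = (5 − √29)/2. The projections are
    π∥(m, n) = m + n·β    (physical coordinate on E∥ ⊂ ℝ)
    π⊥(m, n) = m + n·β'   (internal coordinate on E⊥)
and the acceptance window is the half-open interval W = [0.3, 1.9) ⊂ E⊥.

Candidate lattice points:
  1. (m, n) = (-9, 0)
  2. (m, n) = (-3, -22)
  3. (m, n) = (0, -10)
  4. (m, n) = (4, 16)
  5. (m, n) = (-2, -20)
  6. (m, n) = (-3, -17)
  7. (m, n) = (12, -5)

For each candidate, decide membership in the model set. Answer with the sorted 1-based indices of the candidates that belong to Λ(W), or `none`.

Compute β' = (5−√29)/2 = -0.1926, so π⊥(m,n) = m -0.1926·n.
#1 (-9,0): internal coord -9 + (0)·β' = -9.0000; -9.0000 ∉ [0.3, 1.9) → out
#2 (-3,-22): internal coord -3 + (-22)·β' = +1.2368; +1.2368 ∈ [0.3, 1.9) → IN Λ
#3 (0,-10): internal coord 0 + (-10)·β' = +1.9258; +1.9258 ∉ [0.3, 1.9) → out
#4 (4,16): internal coord 4 + (16)·β' = +0.9187; +0.9187 ∈ [0.3, 1.9) → IN Λ
#5 (-2,-20): internal coord -2 + (-20)·β' = +1.8516; +1.8516 ∈ [0.3, 1.9) → IN Λ
#6 (-3,-17): internal coord -3 + (-17)·β' = +0.2739; +0.2739 ∉ [0.3, 1.9) → out
#7 (12,-5): internal coord 12 + (-5)·β' = +12.9629; +12.9629 ∉ [0.3, 1.9) → out

2, 4, 5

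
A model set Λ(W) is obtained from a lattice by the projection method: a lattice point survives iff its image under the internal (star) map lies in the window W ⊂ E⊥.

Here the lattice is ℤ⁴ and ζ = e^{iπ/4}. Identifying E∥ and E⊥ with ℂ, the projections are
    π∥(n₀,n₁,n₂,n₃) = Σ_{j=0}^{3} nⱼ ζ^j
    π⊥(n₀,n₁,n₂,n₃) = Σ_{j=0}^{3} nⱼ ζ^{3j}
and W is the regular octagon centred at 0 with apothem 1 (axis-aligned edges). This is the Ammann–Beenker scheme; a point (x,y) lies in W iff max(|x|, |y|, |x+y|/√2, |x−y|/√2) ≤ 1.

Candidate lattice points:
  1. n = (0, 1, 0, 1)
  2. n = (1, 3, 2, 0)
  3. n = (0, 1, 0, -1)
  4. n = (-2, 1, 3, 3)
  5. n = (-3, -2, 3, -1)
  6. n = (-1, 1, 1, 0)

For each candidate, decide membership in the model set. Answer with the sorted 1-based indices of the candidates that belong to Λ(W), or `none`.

4

π⊥(n) = n₀ + n₁ζ³ + n₂ζ⁶ + n₃ζ⁹ where ζ = e^{iπ/4}.
candidate 1: n = (0, 1, 0, 1) → π⊥ ≈ (+0.00000, +1.41421); max(|x|,|y|,|x±y|/√2) = 1.41421 > 1 ⇒ ∉ W
candidate 2: n = (1, 3, 2, 0) → π⊥ ≈ (-1.12132, +0.12132); max(|x|,|y|,|x±y|/√2) = 1.12132 > 1 ⇒ ∉ W
candidate 3: n = (0, 1, 0, -1) → π⊥ ≈ (-1.41421, +0.00000); max(|x|,|y|,|x±y|/√2) = 1.41421 > 1 ⇒ ∉ W
candidate 4: n = (-2, 1, 3, 3) → π⊥ ≈ (-0.58579, -0.17157); max(|x|,|y|,|x±y|/√2) = 0.58579 ≤ 1 ⇒ ∈ W
candidate 5: n = (-3, -2, 3, -1) → π⊥ ≈ (-2.29289, -5.12132); max(|x|,|y|,|x±y|/√2) = 5.24264 > 1 ⇒ ∉ W
candidate 6: n = (-1, 1, 1, 0) → π⊥ ≈ (-1.70711, -0.29289); max(|x|,|y|,|x±y|/√2) = 1.70711 > 1 ⇒ ∉ W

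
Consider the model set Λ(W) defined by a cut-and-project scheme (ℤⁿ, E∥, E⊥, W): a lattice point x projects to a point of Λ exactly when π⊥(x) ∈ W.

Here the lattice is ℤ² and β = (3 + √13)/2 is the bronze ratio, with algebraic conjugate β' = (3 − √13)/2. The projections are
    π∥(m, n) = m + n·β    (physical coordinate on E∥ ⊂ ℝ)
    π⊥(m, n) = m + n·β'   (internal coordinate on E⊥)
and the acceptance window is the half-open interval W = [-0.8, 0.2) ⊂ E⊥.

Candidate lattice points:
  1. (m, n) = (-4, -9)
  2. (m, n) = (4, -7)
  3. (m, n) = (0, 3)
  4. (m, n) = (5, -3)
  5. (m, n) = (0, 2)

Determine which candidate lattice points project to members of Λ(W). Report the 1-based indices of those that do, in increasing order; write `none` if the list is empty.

β' = (3−√13)/2 ≈ -0.302776.
#1 (-4,-9): internal coord -4 + (-9)·β' = -1.275019; -1.275019 ∉ [-0.8, 0.2) → out
#2 (4,-7): internal coord 4 + (-7)·β' = +6.119429; +6.119429 ∉ [-0.8, 0.2) → out
#3 (0,3): internal coord 0 + (3)·β' = -0.908327; -0.908327 ∉ [-0.8, 0.2) → out
#4 (5,-3): internal coord 5 + (-3)·β' = +5.908327; +5.908327 ∉ [-0.8, 0.2) → out
#5 (0,2): internal coord 0 + (2)·β' = -0.605551; -0.605551 ∈ [-0.8, 0.2) → IN Λ

5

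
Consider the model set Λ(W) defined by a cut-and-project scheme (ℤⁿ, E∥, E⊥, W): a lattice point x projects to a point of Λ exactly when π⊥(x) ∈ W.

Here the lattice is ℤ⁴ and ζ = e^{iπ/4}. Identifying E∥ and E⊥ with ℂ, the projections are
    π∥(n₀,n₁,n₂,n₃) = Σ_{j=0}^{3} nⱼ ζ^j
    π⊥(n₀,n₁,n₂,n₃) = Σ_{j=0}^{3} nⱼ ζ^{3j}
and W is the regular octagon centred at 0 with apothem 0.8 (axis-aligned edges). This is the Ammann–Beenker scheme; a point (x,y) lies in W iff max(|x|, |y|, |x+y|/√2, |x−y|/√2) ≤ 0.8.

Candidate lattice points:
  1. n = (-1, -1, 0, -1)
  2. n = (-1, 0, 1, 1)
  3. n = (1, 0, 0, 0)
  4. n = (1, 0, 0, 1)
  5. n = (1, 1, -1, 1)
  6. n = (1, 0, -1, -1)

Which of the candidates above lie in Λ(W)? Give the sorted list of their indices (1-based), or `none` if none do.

With ζ = e^{iπ/4} the internal vectors are ζ^0,ζ^3,ζ^6,ζ^9.
candidate 1: n = (-1, -1, 0, -1) → π⊥ ≈ (-1.000000, -1.414214); max(|x|,|y|,|x±y|/√2) = 1.707107 > 0.8 ⇒ ∉ W
candidate 2: n = (-1, 0, 1, 1) → π⊥ ≈ (-0.292893, -0.292893); max(|x|,|y|,|x±y|/√2) = 0.414214 ≤ 0.8 ⇒ ∈ W
candidate 3: n = (1, 0, 0, 0) → π⊥ ≈ (+1.000000, +0.000000); max(|x|,|y|,|x±y|/√2) = 1.000000 > 0.8 ⇒ ∉ W
candidate 4: n = (1, 0, 0, 1) → π⊥ ≈ (+1.707107, +0.707107); max(|x|,|y|,|x±y|/√2) = 1.707107 > 0.8 ⇒ ∉ W
candidate 5: n = (1, 1, -1, 1) → π⊥ ≈ (+1.000000, +2.414214); max(|x|,|y|,|x±y|/√2) = 2.414214 > 0.8 ⇒ ∉ W
candidate 6: n = (1, 0, -1, -1) → π⊥ ≈ (+0.292893, +0.292893); max(|x|,|y|,|x±y|/√2) = 0.414214 ≤ 0.8 ⇒ ∈ W

2, 6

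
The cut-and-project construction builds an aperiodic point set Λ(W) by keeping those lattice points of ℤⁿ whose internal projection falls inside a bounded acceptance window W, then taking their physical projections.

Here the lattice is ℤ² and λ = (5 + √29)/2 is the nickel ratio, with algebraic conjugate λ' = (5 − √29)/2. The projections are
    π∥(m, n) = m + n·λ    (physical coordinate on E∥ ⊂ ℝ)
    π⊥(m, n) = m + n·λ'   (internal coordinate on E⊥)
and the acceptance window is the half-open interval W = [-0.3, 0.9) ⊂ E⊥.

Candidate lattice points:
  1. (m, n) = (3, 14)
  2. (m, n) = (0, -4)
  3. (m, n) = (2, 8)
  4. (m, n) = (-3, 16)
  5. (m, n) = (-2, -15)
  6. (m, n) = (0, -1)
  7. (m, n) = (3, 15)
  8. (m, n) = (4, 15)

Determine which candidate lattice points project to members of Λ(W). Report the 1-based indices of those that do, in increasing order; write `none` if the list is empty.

Numerically λ ≈ 5.19258 and λ' = −1/λ ≈ -0.19258.
[1] lift (3,14): star map gives 0.30385; window check -0.3 ≤ 0.30385 < 0.9 is true → IN Λ
[2] lift (0,-4): star map gives 0.77033; window check -0.3 ≤ 0.77033 < 0.9 is true → IN Λ
[3] lift (2,8): star map gives 0.45934; window check -0.3 ≤ 0.45934 < 0.9 is true → IN Λ
[4] lift (-3,16): star map gives -6.08132; window check -0.3 ≤ -6.08132 < 0.9 is false → out
[5] lift (-2,-15): star map gives 0.88874; window check -0.3 ≤ 0.88874 < 0.9 is true → IN Λ
[6] lift (0,-1): star map gives 0.19258; window check -0.3 ≤ 0.19258 < 0.9 is true → IN Λ
[7] lift (3,15): star map gives 0.11126; window check -0.3 ≤ 0.11126 < 0.9 is true → IN Λ
[8] lift (4,15): star map gives 1.11126; window check -0.3 ≤ 1.11126 < 0.9 is false → out

1, 2, 3, 5, 6, 7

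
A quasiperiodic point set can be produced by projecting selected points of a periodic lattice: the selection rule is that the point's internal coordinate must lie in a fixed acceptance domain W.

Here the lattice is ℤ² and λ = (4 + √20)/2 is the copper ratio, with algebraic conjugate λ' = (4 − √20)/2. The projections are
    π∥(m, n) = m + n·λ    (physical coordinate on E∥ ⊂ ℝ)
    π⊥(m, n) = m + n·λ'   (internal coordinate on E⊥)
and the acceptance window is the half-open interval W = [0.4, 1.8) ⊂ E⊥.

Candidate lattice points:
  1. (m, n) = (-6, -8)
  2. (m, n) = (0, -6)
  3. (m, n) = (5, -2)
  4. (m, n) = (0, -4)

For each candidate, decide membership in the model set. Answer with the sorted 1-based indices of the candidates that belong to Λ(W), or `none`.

Compute λ' = (4−√20)/2 = -0.2361, so π⊥(m,n) = m -0.2361·n.
candidate 1: (m,n)=(-6,-8) → π∥ = -6-8·λ ≈ -39.8885, π⊥ = -6-8·λ' ≈ -4.1115 ∉ [0.4, 1.8) ⇒ out
candidate 2: (m,n)=(0,-6) → π∥ = 0-6·λ ≈ -25.4164, π⊥ = 0-6·λ' ≈ 1.4164 ∈ [0.4, 1.8) ⇒ IN Λ
candidate 3: (m,n)=(5,-2) → π∥ = 5-2·λ ≈ -3.4721, π⊥ = 5-2·λ' ≈ 5.4721 ∉ [0.4, 1.8) ⇒ out
candidate 4: (m,n)=(0,-4) → π∥ = 0-4·λ ≈ -16.9443, π⊥ = 0-4·λ' ≈ 0.9443 ∈ [0.4, 1.8) ⇒ IN Λ

2, 4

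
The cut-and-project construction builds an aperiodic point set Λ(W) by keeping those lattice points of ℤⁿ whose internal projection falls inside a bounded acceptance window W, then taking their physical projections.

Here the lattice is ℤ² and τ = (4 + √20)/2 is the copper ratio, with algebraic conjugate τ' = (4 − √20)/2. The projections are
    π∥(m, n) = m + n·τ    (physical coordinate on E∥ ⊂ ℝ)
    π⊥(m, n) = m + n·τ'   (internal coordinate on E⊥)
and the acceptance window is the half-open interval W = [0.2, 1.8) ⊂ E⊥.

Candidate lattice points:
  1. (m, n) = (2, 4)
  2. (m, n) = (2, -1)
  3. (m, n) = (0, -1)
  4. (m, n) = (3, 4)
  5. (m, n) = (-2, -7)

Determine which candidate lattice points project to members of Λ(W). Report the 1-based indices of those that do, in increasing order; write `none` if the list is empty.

τ' = (4−√20)/2 ≈ -0.236068.
#1 (2,4): internal coord 2 + (4)·τ' = +1.055728; +1.055728 ∈ [0.2, 1.8) → IN Λ
#2 (2,-1): internal coord 2 + (-1)·τ' = +2.236068; +2.236068 ∉ [0.2, 1.8) → out
#3 (0,-1): internal coord 0 + (-1)·τ' = +0.236068; +0.236068 ∈ [0.2, 1.8) → IN Λ
#4 (3,4): internal coord 3 + (4)·τ' = +2.055728; +2.055728 ∉ [0.2, 1.8) → out
#5 (-2,-7): internal coord -2 + (-7)·τ' = -0.347524; -0.347524 ∉ [0.2, 1.8) → out

1, 3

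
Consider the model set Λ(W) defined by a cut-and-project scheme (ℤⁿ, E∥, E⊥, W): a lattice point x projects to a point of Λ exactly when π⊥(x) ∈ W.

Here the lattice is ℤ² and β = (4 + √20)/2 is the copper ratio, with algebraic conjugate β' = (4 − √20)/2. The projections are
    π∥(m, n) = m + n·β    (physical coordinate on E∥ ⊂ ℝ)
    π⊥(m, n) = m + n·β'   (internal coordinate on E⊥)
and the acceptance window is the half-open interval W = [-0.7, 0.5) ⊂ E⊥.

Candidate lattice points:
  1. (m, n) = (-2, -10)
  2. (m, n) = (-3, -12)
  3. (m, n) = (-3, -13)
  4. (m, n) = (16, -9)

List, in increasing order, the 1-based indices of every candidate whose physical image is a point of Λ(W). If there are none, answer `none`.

Compute β' = (4−√20)/2 = -0.236068, so π⊥(m,n) = m -0.236068·n.
[1] lift (-2,-10): star map gives 0.360680; window check -0.7 ≤ 0.360680 < 0.5 is true → IN Λ
[2] lift (-3,-12): star map gives -0.167184; window check -0.7 ≤ -0.167184 < 0.5 is true → IN Λ
[3] lift (-3,-13): star map gives 0.068884; window check -0.7 ≤ 0.068884 < 0.5 is true → IN Λ
[4] lift (16,-9): star map gives 18.124612; window check -0.7 ≤ 18.124612 < 0.5 is false → out

1, 2, 3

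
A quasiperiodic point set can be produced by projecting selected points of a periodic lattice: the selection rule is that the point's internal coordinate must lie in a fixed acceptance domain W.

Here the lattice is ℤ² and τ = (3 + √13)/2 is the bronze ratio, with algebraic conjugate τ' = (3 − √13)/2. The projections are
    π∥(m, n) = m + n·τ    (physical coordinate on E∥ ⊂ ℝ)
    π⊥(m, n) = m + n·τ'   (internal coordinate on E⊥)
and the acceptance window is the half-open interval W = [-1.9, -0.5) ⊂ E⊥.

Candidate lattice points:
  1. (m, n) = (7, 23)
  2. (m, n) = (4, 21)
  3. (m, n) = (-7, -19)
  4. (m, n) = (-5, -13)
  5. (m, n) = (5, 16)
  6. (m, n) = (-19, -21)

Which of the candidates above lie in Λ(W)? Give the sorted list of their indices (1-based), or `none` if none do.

Numerically τ ≈ 3.3028 and τ' = −1/τ ≈ -0.3028.
candidate 1: (m,n)=(7,23) → π∥ = 7+23·τ ≈ 82.9638, π⊥ = 7+23·τ' ≈ 0.0362 ∉ [-1.9, -0.5) ⇒ out
candidate 2: (m,n)=(4,21) → π∥ = 4+21·τ ≈ 73.3583, π⊥ = 4+21·τ' ≈ -2.3583 ∉ [-1.9, -0.5) ⇒ out
candidate 3: (m,n)=(-7,-19) → π∥ = -7-19·τ ≈ -69.7527, π⊥ = -7-19·τ' ≈ -1.2473 ∈ [-1.9, -0.5) ⇒ IN Λ
candidate 4: (m,n)=(-5,-13) → π∥ = -5-13·τ ≈ -47.9361, π⊥ = -5-13·τ' ≈ -1.0639 ∈ [-1.9, -0.5) ⇒ IN Λ
candidate 5: (m,n)=(5,16) → π∥ = 5+16·τ ≈ 57.8444, π⊥ = 5+16·τ' ≈ 0.1556 ∉ [-1.9, -0.5) ⇒ out
candidate 6: (m,n)=(-19,-21) → π∥ = -19-21·τ ≈ -88.3583, π⊥ = -19-21·τ' ≈ -12.6417 ∉ [-1.9, -0.5) ⇒ out

3, 4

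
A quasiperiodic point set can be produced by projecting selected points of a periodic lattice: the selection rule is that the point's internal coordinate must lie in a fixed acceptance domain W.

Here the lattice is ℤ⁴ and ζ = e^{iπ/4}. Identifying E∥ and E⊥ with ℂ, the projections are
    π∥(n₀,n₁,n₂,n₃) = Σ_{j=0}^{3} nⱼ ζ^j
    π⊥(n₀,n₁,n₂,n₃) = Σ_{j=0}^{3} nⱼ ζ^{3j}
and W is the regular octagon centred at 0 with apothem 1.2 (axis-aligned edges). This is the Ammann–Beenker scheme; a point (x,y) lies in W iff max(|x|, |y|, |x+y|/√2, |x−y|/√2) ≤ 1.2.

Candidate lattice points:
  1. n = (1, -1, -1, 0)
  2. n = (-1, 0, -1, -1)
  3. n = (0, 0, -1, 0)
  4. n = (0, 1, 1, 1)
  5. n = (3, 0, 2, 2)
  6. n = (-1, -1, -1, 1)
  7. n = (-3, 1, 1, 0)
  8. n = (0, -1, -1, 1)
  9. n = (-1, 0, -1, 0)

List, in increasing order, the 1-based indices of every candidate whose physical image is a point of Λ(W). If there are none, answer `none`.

3, 4, 6

With ζ = e^{iπ/4} the internal vectors are ζ^0,ζ^3,ζ^6,ζ^9.
#1 (1, -1, -1, 0): internal (1.7071, 0.2929); octagon support 1.7071 vs apothem 1.2 → ∉ W
#2 (-1, 0, -1, -1): internal (-1.7071, 0.2929); octagon support 1.7071 vs apothem 1.2 → ∉ W
#3 (0, 0, -1, 0): internal (0.0000, 1.0000); octagon support 1.0000 vs apothem 1.2 → ∈ W
#4 (0, 1, 1, 1): internal (0.0000, 0.4142); octagon support 0.4142 vs apothem 1.2 → ∈ W
#5 (3, 0, 2, 2): internal (4.4142, -0.5858); octagon support 4.4142 vs apothem 1.2 → ∉ W
#6 (-1, -1, -1, 1): internal (0.4142, 1.0000); octagon support 1.0000 vs apothem 1.2 → ∈ W
#7 (-3, 1, 1, 0): internal (-3.7071, -0.2929); octagon support 3.7071 vs apothem 1.2 → ∉ W
#8 (0, -1, -1, 1): internal (1.4142, 1.0000); octagon support 1.7071 vs apothem 1.2 → ∉ W
#9 (-1, 0, -1, 0): internal (-1.0000, 1.0000); octagon support 1.4142 vs apothem 1.2 → ∉ W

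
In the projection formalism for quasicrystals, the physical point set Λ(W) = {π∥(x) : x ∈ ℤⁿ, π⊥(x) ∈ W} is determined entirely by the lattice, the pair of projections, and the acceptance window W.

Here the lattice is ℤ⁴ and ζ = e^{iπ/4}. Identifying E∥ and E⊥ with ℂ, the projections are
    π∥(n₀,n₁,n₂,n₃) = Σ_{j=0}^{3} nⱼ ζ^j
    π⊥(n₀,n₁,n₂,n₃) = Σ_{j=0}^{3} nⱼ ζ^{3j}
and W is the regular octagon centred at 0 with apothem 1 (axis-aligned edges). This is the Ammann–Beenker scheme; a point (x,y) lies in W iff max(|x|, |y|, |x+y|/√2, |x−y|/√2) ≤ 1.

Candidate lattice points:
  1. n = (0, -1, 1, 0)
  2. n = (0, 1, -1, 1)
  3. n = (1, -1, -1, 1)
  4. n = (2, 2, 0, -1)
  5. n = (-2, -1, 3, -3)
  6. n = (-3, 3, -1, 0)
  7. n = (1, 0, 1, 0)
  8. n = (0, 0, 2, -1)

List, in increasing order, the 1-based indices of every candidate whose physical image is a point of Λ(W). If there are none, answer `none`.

4

With ζ = e^{iπ/4} the internal vectors are ζ^0,ζ^3,ζ^6,ζ^9.
#1 (0, -1, 1, 0): internal (0.70711, -1.70711); octagon support 1.70711 vs apothem 1 → ∉ W
#2 (0, 1, -1, 1): internal (0.00000, 2.41421); octagon support 2.41421 vs apothem 1 → ∉ W
#3 (1, -1, -1, 1): internal (2.41421, 1.00000); octagon support 2.41421 vs apothem 1 → ∉ W
#4 (2, 2, 0, -1): internal (-0.12132, 0.70711); octagon support 0.70711 vs apothem 1 → ∈ W
#5 (-2, -1, 3, -3): internal (-3.41421, -5.82843); octagon support 6.53553 vs apothem 1 → ∉ W
#6 (-3, 3, -1, 0): internal (-5.12132, 3.12132); octagon support 5.82843 vs apothem 1 → ∉ W
#7 (1, 0, 1, 0): internal (1.00000, -1.00000); octagon support 1.41421 vs apothem 1 → ∉ W
#8 (0, 0, 2, -1): internal (-0.70711, -2.70711); octagon support 2.70711 vs apothem 1 → ∉ W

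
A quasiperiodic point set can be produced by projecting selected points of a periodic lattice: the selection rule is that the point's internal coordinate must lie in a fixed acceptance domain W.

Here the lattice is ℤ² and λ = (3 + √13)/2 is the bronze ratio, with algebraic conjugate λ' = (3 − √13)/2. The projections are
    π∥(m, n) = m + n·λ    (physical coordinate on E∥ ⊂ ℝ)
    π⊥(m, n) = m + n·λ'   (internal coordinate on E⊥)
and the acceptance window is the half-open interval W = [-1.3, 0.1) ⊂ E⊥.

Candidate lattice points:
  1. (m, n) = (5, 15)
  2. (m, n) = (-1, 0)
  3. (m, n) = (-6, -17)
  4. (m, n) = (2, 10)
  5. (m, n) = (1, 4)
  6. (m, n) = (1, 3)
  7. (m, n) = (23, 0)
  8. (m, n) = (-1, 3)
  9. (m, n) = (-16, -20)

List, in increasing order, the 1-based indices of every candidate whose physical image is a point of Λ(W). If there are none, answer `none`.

2, 3, 4, 5, 6

Numerically λ ≈ 3.30278 and λ' = −1/λ ≈ -0.30278.
[1] lift (5,15): star map gives 0.45837; window check -1.3 ≤ 0.45837 < 0.1 is false → out
[2] lift (-1,0): star map gives -1.00000; window check -1.3 ≤ -1.00000 < 0.1 is true → IN Λ
[3] lift (-6,-17): star map gives -0.85281; window check -1.3 ≤ -0.85281 < 0.1 is true → IN Λ
[4] lift (2,10): star map gives -1.02776; window check -1.3 ≤ -1.02776 < 0.1 is true → IN Λ
[5] lift (1,4): star map gives -0.21110; window check -1.3 ≤ -0.21110 < 0.1 is true → IN Λ
[6] lift (1,3): star map gives 0.09167; window check -1.3 ≤ 0.09167 < 0.1 is true → IN Λ
[7] lift (23,0): star map gives 23.00000; window check -1.3 ≤ 23.00000 < 0.1 is false → out
[8] lift (-1,3): star map gives -1.90833; window check -1.3 ≤ -1.90833 < 0.1 is false → out
[9] lift (-16,-20): star map gives -9.94449; window check -1.3 ≤ -9.94449 < 0.1 is false → out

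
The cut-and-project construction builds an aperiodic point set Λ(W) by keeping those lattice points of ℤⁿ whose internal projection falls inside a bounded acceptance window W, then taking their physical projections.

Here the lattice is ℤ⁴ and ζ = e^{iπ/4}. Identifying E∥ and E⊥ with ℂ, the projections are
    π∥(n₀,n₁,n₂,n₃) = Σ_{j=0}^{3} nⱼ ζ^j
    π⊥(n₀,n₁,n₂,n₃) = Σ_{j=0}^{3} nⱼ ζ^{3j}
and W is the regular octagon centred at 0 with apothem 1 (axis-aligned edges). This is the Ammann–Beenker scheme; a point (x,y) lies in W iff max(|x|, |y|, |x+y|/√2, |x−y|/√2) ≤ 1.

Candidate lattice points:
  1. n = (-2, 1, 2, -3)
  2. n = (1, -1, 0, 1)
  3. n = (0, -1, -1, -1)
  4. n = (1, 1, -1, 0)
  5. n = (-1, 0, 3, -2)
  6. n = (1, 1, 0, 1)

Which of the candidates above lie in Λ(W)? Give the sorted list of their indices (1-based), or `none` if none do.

π⊥(n) = n₀ + n₁ζ³ + n₂ζ⁶ + n₃ζ⁹ where ζ = e^{iπ/4}.
candidate 1: n = (-2, 1, 2, -3) → π⊥ ≈ (-4.828427, -3.414214); max(|x|,|y|,|x±y|/√2) = 5.828427 > 1 ⇒ ∉ W
candidate 2: n = (1, -1, 0, 1) → π⊥ ≈ (+2.414214, +0.000000); max(|x|,|y|,|x±y|/√2) = 2.414214 > 1 ⇒ ∉ W
candidate 3: n = (0, -1, -1, -1) → π⊥ ≈ (+0.000000, -0.414214); max(|x|,|y|,|x±y|/√2) = 0.414214 ≤ 1 ⇒ ∈ W
candidate 4: n = (1, 1, -1, 0) → π⊥ ≈ (+0.292893, +1.707107); max(|x|,|y|,|x±y|/√2) = 1.707107 > 1 ⇒ ∉ W
candidate 5: n = (-1, 0, 3, -2) → π⊥ ≈ (-2.414214, -4.414214); max(|x|,|y|,|x±y|/√2) = 4.828427 > 1 ⇒ ∉ W
candidate 6: n = (1, 1, 0, 1) → π⊥ ≈ (+1.000000, +1.414214); max(|x|,|y|,|x±y|/√2) = 1.707107 > 1 ⇒ ∉ W

3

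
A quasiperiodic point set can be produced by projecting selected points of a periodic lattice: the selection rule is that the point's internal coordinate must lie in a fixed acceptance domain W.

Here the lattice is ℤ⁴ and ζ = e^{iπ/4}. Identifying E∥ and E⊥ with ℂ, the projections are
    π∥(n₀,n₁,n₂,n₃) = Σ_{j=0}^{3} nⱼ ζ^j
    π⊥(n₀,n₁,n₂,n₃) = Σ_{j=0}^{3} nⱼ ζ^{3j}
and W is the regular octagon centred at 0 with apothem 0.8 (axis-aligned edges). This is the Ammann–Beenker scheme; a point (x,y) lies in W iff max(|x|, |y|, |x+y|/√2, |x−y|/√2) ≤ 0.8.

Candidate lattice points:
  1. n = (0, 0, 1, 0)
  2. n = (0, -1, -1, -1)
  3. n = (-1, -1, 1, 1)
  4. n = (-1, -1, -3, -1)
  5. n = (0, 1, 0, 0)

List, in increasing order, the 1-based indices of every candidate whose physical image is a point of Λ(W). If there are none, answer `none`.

2

π⊥(n) = n₀ + n₁ζ³ + n₂ζ⁶ + n₃ζ⁹ where ζ = e^{iπ/4}.
#1 (0, 0, 1, 0): internal (0.0000, -1.0000); octagon support 1.0000 vs apothem 0.8 → ∉ W
#2 (0, -1, -1, -1): internal (0.0000, -0.4142); octagon support 0.4142 vs apothem 0.8 → ∈ W
#3 (-1, -1, 1, 1): internal (0.4142, -1.0000); octagon support 1.0000 vs apothem 0.8 → ∉ W
#4 (-1, -1, -3, -1): internal (-1.0000, 1.5858); octagon support 1.8284 vs apothem 0.8 → ∉ W
#5 (0, 1, 0, 0): internal (-0.7071, 0.7071); octagon support 1.0000 vs apothem 0.8 → ∉ W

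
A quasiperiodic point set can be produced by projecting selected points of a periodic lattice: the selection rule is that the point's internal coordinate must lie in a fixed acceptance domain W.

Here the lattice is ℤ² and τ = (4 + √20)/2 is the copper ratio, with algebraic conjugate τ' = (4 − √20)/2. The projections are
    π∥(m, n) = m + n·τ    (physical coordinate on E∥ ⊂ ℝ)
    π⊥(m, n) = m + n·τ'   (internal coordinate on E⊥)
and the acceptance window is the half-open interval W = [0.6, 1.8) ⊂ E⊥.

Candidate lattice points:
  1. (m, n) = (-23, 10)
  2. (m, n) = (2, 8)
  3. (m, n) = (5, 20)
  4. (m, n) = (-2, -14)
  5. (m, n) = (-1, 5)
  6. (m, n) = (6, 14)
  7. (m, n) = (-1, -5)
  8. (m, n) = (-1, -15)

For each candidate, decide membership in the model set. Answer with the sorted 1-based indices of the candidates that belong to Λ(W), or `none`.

τ' = (4−√20)/2 ≈ -0.2361.
#1 (-23,10): internal coord -23 + (10)·τ' = -25.3607; -25.3607 ∉ [0.6, 1.8) → out
#2 (2,8): internal coord 2 + (8)·τ' = +0.1115; +0.1115 ∉ [0.6, 1.8) → out
#3 (5,20): internal coord 5 + (20)·τ' = +0.2786; +0.2786 ∉ [0.6, 1.8) → out
#4 (-2,-14): internal coord -2 + (-14)·τ' = +1.3050; +1.3050 ∈ [0.6, 1.8) → IN Λ
#5 (-1,5): internal coord -1 + (5)·τ' = -2.1803; -2.1803 ∉ [0.6, 1.8) → out
#6 (6,14): internal coord 6 + (14)·τ' = +2.6950; +2.6950 ∉ [0.6, 1.8) → out
#7 (-1,-5): internal coord -1 + (-5)·τ' = +0.1803; +0.1803 ∉ [0.6, 1.8) → out
#8 (-1,-15): internal coord -1 + (-15)·τ' = +2.5410; +2.5410 ∉ [0.6, 1.8) → out

4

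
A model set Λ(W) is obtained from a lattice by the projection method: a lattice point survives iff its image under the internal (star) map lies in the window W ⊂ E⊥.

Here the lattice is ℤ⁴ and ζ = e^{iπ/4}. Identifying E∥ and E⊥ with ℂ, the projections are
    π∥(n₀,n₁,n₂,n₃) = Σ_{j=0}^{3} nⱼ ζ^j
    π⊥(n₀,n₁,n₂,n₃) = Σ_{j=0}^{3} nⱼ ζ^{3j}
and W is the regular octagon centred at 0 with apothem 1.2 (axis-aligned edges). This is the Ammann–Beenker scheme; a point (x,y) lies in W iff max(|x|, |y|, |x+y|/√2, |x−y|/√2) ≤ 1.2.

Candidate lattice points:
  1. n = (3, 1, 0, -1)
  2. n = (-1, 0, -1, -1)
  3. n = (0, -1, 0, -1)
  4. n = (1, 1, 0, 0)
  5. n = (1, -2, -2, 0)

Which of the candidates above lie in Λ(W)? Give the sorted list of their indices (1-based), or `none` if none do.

With ζ = e^{iπ/4} the internal vectors are ζ^0,ζ^3,ζ^6,ζ^9.
candidate 1: n = (3, 1, 0, -1) → π⊥ ≈ (+1.5858, +0.0000); max(|x|,|y|,|x±y|/√2) = 1.5858 > 1.2 ⇒ ∉ W
candidate 2: n = (-1, 0, -1, -1) → π⊥ ≈ (-1.7071, +0.2929); max(|x|,|y|,|x±y|/√2) = 1.7071 > 1.2 ⇒ ∉ W
candidate 3: n = (0, -1, 0, -1) → π⊥ ≈ (+0.0000, -1.4142); max(|x|,|y|,|x±y|/√2) = 1.4142 > 1.2 ⇒ ∉ W
candidate 4: n = (1, 1, 0, 0) → π⊥ ≈ (+0.2929, +0.7071); max(|x|,|y|,|x±y|/√2) = 0.7071 ≤ 1.2 ⇒ ∈ W
candidate 5: n = (1, -2, -2, 0) → π⊥ ≈ (+2.4142, +0.5858); max(|x|,|y|,|x±y|/√2) = 2.4142 > 1.2 ⇒ ∉ W

4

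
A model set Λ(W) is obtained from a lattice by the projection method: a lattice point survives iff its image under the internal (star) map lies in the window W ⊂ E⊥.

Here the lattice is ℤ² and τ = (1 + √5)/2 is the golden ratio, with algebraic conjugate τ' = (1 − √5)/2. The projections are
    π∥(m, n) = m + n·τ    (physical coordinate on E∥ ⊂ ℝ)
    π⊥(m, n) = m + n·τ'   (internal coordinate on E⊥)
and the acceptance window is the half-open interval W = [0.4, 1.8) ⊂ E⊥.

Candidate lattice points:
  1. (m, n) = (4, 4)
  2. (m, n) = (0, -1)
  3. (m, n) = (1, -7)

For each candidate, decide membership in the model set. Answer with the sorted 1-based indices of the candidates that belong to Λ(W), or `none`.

τ' = (1−√5)/2 ≈ -0.618034.
candidate 1: (m,n)=(4,4) → π∥ = 4+4·τ ≈ 10.472136, π⊥ = 4+4·τ' ≈ 1.527864 ∈ [0.4, 1.8) ⇒ IN Λ
candidate 2: (m,n)=(0,-1) → π∥ = 0-1·τ ≈ -1.618034, π⊥ = 0-1·τ' ≈ 0.618034 ∈ [0.4, 1.8) ⇒ IN Λ
candidate 3: (m,n)=(1,-7) → π∥ = 1-7·τ ≈ -10.326238, π⊥ = 1-7·τ' ≈ 5.326238 ∉ [0.4, 1.8) ⇒ out

1, 2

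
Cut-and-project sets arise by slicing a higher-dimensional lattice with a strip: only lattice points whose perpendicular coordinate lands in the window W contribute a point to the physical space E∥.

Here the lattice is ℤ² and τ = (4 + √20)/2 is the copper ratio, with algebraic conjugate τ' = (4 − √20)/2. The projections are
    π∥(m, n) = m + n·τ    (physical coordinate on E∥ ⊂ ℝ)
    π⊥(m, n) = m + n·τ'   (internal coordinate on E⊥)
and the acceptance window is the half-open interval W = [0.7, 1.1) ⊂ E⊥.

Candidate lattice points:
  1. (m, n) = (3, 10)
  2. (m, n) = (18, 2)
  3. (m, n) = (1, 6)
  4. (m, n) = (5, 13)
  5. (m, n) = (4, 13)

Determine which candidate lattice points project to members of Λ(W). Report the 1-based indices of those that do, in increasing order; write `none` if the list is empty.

5

τ' = (4−√20)/2 ≈ -0.23607.
[1] lift (3,10): star map gives 0.63932; window check 0.7 ≤ 0.63932 < 1.1 is false → out
[2] lift (18,2): star map gives 17.52786; window check 0.7 ≤ 17.52786 < 1.1 is false → out
[3] lift (1,6): star map gives -0.41641; window check 0.7 ≤ -0.41641 < 1.1 is false → out
[4] lift (5,13): star map gives 1.93112; window check 0.7 ≤ 1.93112 < 1.1 is false → out
[5] lift (4,13): star map gives 0.93112; window check 0.7 ≤ 0.93112 < 1.1 is true → IN Λ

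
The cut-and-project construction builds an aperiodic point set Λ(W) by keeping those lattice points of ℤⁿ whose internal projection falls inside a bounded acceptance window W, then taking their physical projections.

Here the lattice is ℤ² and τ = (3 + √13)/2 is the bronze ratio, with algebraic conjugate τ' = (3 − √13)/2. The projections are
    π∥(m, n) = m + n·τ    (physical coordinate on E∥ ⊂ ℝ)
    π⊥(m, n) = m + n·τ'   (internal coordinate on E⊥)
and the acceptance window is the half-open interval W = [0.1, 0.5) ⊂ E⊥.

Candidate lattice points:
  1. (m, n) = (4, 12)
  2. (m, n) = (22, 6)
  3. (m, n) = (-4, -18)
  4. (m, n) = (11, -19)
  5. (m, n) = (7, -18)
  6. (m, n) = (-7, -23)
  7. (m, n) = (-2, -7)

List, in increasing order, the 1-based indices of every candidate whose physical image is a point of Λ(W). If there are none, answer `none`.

Numerically τ ≈ 3.302776 and τ' = −1/τ ≈ -0.302776.
#1 (4,12): internal coord 4 + (12)·τ' = +0.366692; +0.366692 ∈ [0.1, 0.5) → IN Λ
#2 (22,6): internal coord 22 + (6)·τ' = +20.183346; +20.183346 ∉ [0.1, 0.5) → out
#3 (-4,-18): internal coord -4 + (-18)·τ' = +1.449961; +1.449961 ∉ [0.1, 0.5) → out
#4 (11,-19): internal coord 11 + (-19)·τ' = +16.752737; +16.752737 ∉ [0.1, 0.5) → out
#5 (7,-18): internal coord 7 + (-18)·τ' = +12.449961; +12.449961 ∉ [0.1, 0.5) → out
#6 (-7,-23): internal coord -7 + (-23)·τ' = -0.036160; -0.036160 ∉ [0.1, 0.5) → out
#7 (-2,-7): internal coord -2 + (-7)·τ' = +0.119429; +0.119429 ∈ [0.1, 0.5) → IN Λ

1, 7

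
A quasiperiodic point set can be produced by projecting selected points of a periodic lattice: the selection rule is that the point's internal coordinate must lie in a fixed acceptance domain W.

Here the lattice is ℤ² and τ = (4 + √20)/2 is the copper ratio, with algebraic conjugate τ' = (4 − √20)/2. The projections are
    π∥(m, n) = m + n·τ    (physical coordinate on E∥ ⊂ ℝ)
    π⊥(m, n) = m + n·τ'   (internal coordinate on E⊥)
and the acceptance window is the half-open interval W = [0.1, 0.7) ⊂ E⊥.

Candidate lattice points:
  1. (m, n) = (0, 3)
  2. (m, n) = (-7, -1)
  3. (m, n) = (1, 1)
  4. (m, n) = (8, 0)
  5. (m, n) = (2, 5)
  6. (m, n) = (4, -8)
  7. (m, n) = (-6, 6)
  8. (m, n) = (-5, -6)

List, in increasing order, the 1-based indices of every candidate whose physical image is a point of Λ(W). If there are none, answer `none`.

Numerically τ ≈ 4.23607 and τ' = −1/τ ≈ -0.23607.
candidate 1: (m,n)=(0,3) → π∥ = 0+3·τ ≈ 12.70820, π⊥ = 0+3·τ' ≈ -0.70820 ∉ [0.1, 0.7) ⇒ out
candidate 2: (m,n)=(-7,-1) → π∥ = -7-1·τ ≈ -11.23607, π⊥ = -7-1·τ' ≈ -6.76393 ∉ [0.1, 0.7) ⇒ out
candidate 3: (m,n)=(1,1) → π∥ = 1+1·τ ≈ 5.23607, π⊥ = 1+1·τ' ≈ 0.76393 ∉ [0.1, 0.7) ⇒ out
candidate 4: (m,n)=(8,0) → π∥ = 8+0·τ ≈ 8.00000, π⊥ = 8+0·τ' ≈ 8.00000 ∉ [0.1, 0.7) ⇒ out
candidate 5: (m,n)=(2,5) → π∥ = 2+5·τ ≈ 23.18034, π⊥ = 2+5·τ' ≈ 0.81966 ∉ [0.1, 0.7) ⇒ out
candidate 6: (m,n)=(4,-8) → π∥ = 4-8·τ ≈ -29.88854, π⊥ = 4-8·τ' ≈ 5.88854 ∉ [0.1, 0.7) ⇒ out
candidate 7: (m,n)=(-6,6) → π∥ = -6+6·τ ≈ 19.41641, π⊥ = -6+6·τ' ≈ -7.41641 ∉ [0.1, 0.7) ⇒ out
candidate 8: (m,n)=(-5,-6) → π∥ = -5-6·τ ≈ -30.41641, π⊥ = -5-6·τ' ≈ -3.58359 ∉ [0.1, 0.7) ⇒ out

none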